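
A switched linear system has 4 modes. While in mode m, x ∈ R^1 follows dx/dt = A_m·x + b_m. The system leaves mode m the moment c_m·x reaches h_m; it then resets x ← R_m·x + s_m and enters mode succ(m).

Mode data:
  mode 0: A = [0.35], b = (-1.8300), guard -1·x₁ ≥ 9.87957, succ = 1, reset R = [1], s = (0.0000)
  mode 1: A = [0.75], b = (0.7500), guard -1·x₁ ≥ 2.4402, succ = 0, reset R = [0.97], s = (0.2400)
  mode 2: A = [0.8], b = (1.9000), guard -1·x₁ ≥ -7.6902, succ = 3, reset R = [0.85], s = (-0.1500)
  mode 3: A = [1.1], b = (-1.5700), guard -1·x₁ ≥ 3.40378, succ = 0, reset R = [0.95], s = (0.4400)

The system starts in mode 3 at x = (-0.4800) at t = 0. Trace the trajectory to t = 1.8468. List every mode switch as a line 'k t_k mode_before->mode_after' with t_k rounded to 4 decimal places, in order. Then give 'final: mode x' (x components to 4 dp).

1 0.8449 3->0
final: 0 -6.1630

Mode 3: guard c·x = 3.4038 hit at Δt = 0.8449 (t = 0.8449), x⁻ = (-3.4038) → reset → x⁺ = (-2.7936), jump to mode 0
Mode 0: flow for 1.0019 to horizon, guard not reached → x = (-6.1630)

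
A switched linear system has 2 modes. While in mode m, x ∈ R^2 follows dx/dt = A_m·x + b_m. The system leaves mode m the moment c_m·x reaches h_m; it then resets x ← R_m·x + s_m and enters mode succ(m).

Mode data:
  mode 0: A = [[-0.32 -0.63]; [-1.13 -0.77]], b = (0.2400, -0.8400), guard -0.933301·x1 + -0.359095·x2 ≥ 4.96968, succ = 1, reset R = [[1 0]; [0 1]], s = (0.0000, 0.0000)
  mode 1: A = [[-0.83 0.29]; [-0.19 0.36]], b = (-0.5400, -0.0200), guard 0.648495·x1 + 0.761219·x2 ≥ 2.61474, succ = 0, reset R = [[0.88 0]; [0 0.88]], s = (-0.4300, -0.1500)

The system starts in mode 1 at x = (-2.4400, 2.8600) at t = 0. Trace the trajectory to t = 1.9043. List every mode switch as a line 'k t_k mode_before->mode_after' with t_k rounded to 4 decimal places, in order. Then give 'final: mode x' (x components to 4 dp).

1 0.8596 1->0
final: 0 -2.2342 2.4966

Mode 1: guard c·x = 2.6147 hit at Δt = 0.8596 (t = 0.8596), x⁻ = (-0.8874, 4.1909) → reset → x⁺ = (-1.2109, 3.5380), jump to mode 0
Mode 0: flow for 1.0447 to horizon, guard not reached → x = (-2.2342, 2.4966)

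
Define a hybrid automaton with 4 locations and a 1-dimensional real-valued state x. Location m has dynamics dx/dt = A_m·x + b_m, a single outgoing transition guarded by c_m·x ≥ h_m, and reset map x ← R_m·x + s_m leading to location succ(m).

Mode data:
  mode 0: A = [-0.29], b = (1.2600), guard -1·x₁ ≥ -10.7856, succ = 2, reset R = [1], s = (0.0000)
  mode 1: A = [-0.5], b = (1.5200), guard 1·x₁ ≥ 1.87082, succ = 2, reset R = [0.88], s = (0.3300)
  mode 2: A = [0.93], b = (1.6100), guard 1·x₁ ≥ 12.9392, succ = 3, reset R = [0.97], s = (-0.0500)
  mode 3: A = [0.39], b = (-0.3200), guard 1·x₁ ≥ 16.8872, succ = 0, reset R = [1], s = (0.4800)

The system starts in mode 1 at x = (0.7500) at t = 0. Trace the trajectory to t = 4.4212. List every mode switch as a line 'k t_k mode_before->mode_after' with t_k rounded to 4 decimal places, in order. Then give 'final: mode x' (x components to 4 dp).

1 1.3445 1->2
2 2.8235 2->3
3 3.6410 3->0
final: 0 14.7303

Mode 1: guard c·x = 1.8708 hit at Δt = 1.3445 (t = 1.3445), x⁻ = (1.8708) → reset → x⁺ = (1.9763), jump to mode 2
Mode 2: guard c·x = 12.9392 hit at Δt = 1.4790 (t = 2.8235), x⁻ = (12.9392) → reset → x⁺ = (12.5010), jump to mode 3
Mode 3: guard c·x = 16.8872 hit at Δt = 0.8175 (t = 3.6410), x⁻ = (16.8872) → reset → x⁺ = (17.3672), jump to mode 0
Mode 0: flow for 0.7802 to horizon, guard not reached → x = (14.7303)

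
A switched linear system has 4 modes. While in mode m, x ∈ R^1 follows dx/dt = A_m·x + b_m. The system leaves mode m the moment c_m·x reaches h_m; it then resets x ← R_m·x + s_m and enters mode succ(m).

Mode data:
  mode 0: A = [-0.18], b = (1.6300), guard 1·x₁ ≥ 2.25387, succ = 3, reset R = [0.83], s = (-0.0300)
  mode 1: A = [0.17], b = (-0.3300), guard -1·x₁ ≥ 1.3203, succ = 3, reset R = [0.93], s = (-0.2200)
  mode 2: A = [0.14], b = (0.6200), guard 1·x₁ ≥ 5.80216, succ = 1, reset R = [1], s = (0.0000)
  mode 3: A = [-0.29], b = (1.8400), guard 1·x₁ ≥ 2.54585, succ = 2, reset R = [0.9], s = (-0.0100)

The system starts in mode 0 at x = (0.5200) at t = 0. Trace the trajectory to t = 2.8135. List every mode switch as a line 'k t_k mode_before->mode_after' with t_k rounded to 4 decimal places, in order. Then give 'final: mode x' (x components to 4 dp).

1 1.2615 0->3
2 1.8486 3->2
final: 2 3.2517

Mode 0: guard c·x = 2.2539 hit at Δt = 1.2615 (t = 1.2615), x⁻ = (2.2539) → reset → x⁺ = (1.8407), jump to mode 3
Mode 3: guard c·x = 2.5459 hit at Δt = 0.5871 (t = 1.8486), x⁻ = (2.5459) → reset → x⁺ = (2.2813), jump to mode 2
Mode 2: flow for 0.9649 to horizon, guard not reached → x = (3.2517)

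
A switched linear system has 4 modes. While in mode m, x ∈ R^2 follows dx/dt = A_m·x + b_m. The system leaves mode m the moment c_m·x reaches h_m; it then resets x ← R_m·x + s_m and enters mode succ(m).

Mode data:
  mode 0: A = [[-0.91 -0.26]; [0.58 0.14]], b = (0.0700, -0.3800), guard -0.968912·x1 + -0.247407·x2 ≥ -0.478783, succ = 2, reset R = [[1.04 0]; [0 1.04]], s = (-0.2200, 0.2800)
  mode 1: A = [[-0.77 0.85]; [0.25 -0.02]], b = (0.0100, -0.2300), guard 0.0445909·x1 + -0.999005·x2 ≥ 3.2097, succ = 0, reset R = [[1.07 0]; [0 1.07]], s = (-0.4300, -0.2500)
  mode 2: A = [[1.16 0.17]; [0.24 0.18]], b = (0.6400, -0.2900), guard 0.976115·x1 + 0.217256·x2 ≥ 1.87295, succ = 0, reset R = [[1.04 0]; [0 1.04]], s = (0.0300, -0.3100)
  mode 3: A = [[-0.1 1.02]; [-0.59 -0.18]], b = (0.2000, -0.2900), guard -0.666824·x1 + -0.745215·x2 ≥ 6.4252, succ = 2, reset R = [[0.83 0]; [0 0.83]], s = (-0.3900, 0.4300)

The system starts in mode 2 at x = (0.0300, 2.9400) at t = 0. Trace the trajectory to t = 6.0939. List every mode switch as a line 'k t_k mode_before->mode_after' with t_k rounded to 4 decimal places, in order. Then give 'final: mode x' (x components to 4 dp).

1 0.6587 2->0
2 2.2507 0->2
3 3.4413 2->0
4 4.9942 0->2
final: 2 0.1072 5.6353

Mode 2: guard c·x = 1.8729 hit at Δt = 0.6587 (t = 0.6587), x⁻ = (1.2074, 3.1963) → reset → x⁺ = (1.2857, 3.0142), jump to mode 0
Mode 0: guard c·x = -0.4788 hit at Δt = 1.5920 (t = 2.2507), x⁻ = (-0.3746, 3.4023) → reset → x⁺ = (-0.6096, 3.8184), jump to mode 2
Mode 2: guard c·x = 1.8729 hit at Δt = 1.1906 (t = 3.4413), x⁻ = (0.9541, 4.3341) → reset → x⁺ = (1.0223, 4.1975), jump to mode 0
Mode 0: guard c·x = -0.4788 hit at Δt = 1.5529 (t = 4.9942), x⁻ = (-0.6750, 4.5785) → reset → x⁺ = (-0.9220, 5.0417), jump to mode 2
Mode 2: flow for 1.0997 to horizon, guard not reached → x = (0.1072, 5.6353)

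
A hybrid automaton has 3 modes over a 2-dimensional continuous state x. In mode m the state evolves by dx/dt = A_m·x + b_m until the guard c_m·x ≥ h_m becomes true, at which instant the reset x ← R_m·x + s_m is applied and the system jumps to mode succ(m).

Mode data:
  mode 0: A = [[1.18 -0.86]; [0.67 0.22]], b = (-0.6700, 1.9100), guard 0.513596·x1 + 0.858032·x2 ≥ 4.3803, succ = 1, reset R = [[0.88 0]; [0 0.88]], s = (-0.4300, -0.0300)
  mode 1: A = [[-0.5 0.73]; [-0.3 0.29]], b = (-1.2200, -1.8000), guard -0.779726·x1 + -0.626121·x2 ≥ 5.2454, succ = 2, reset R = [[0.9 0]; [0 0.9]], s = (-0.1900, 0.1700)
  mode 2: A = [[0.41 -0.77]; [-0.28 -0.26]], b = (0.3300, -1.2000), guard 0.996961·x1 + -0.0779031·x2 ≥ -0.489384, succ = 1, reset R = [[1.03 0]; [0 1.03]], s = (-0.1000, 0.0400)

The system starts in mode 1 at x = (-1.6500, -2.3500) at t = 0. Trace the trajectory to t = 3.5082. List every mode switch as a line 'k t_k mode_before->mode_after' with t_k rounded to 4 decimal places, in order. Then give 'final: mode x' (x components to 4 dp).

1 0.8368 1->2
2 2.2356 2->1
3 2.8952 1->2
final: 2 -1.3010 -3.8295

Mode 1: guard c·x = 5.2454 hit at Δt = 0.8368 (t = 0.8368), x⁻ = (-3.5314, -3.9798) → reset → x⁺ = (-3.3683, -3.4118), jump to mode 2
Mode 2: guard c·x = -0.4894 hit at Δt = 1.3988 (t = 2.2356), x⁻ = (-0.7331, -3.0997) → reset → x⁺ = (-0.8551, -3.1527), jump to mode 1
Mode 1: guard c·x = 5.2454 hit at Δt = 0.6596 (t = 2.8952), x⁻ = (-2.9365, -4.7208) → reset → x⁺ = (-2.8328, -4.0787), jump to mode 2
Mode 2: flow for 0.6130 to horizon, guard not reached → x = (-1.3010, -3.8295)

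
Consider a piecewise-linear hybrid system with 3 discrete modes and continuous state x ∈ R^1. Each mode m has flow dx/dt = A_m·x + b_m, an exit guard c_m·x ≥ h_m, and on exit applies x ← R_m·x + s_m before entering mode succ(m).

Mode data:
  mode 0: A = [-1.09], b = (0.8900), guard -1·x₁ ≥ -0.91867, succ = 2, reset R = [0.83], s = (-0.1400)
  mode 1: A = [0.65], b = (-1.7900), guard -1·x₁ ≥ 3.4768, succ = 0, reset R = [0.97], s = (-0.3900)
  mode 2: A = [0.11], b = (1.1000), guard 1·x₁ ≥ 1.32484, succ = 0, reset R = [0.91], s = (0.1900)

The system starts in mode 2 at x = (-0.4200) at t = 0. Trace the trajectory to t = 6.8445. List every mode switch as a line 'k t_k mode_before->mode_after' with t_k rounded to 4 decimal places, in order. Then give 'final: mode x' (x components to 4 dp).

1 1.5211 2->0
2 3.1128 0->2
3 3.6948 2->0
4 5.2865 0->2
5 5.8686 2->0
final: 0 1.0164

Mode 2: guard c·x = 1.3248 hit at Δt = 1.5211 (t = 1.5211), x⁻ = (1.3248) → reset → x⁺ = (1.3956), jump to mode 0
Mode 0: guard c·x = -0.9187 hit at Δt = 1.5917 (t = 3.1128), x⁻ = (0.9187) → reset → x⁺ = (0.6225), jump to mode 2
Mode 2: guard c·x = 1.3248 hit at Δt = 0.5820 (t = 3.6948), x⁻ = (1.3248) → reset → x⁺ = (1.3956), jump to mode 0
Mode 0: guard c·x = -0.9187 hit at Δt = 1.5917 (t = 5.2865), x⁻ = (0.9187) → reset → x⁺ = (0.6225), jump to mode 2
Mode 2: guard c·x = 1.3248 hit at Δt = 0.5820 (t = 5.8686), x⁻ = (1.3248) → reset → x⁺ = (1.3956), jump to mode 0
Mode 0: flow for 0.9759 to horizon, guard not reached → x = (1.0164)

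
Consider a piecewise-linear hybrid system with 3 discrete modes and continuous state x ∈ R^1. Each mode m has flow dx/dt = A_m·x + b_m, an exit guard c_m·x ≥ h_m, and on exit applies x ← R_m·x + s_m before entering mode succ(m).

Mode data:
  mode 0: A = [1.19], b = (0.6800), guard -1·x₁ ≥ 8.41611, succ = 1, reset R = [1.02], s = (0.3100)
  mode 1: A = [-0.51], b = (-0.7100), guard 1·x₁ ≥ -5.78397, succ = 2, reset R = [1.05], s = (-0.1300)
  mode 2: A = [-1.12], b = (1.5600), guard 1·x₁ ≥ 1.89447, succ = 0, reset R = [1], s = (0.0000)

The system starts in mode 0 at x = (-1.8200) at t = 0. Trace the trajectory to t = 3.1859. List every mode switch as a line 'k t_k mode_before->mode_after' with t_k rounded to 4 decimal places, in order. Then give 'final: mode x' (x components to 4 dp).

1 1.5444 0->1
2 2.4252 1->2
final: 2 -1.8474

Mode 0: guard c·x = 8.4161 hit at Δt = 1.5444 (t = 1.5444), x⁻ = (-8.4161) → reset → x⁺ = (-8.2744), jump to mode 1
Mode 1: guard c·x = -5.7840 hit at Δt = 0.8808 (t = 2.4252), x⁻ = (-5.7840) → reset → x⁺ = (-6.2032), jump to mode 2
Mode 2: flow for 0.7607 to horizon, guard not reached → x = (-1.8474)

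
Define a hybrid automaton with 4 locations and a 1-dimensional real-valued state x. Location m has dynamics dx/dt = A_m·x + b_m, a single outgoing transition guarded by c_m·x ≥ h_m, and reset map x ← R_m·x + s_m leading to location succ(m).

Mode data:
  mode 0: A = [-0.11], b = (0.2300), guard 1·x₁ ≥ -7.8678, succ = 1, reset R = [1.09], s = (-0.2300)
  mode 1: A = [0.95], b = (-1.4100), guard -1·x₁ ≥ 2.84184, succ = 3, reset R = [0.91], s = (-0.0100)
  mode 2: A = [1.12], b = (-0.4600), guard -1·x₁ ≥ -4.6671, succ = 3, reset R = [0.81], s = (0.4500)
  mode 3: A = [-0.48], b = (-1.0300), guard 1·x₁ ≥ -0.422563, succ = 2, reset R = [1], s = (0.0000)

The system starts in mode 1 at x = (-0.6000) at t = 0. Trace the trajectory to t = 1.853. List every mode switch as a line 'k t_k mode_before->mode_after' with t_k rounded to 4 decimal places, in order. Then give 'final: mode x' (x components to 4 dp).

Mode 1: guard c·x = 2.8418 hit at Δt = 0.7687 (t = 0.7687), x⁻ = (-2.8418) → reset → x⁺ = (-2.5961), jump to mode 3
Mode 3: flow for 1.0843 to horizon, guard not reached → x = (-2.4134)

1 0.7687 1->3
final: 3 -2.4134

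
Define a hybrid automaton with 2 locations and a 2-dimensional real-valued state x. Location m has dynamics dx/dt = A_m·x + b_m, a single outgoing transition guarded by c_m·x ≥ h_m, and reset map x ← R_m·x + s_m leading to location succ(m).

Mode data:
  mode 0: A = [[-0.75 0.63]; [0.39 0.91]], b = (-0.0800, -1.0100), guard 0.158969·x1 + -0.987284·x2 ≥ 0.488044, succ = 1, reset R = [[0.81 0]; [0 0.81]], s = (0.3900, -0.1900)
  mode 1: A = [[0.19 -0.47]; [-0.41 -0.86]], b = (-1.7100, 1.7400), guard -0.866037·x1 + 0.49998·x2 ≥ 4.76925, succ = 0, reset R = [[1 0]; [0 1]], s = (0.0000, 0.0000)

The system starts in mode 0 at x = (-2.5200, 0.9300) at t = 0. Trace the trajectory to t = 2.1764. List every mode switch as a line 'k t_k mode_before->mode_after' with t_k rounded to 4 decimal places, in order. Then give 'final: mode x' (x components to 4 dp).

1 1.1022 0->1
final: 1 -2.8843 1.4310

Mode 0: guard c·x = 0.4880 hit at Δt = 1.1022 (t = 1.1022), x⁻ = (-1.1144, -0.6738) → reset → x⁺ = (-0.5127, -0.7358), jump to mode 1
Mode 1: flow for 1.0742 to horizon, guard not reached → x = (-2.8843, 1.4310)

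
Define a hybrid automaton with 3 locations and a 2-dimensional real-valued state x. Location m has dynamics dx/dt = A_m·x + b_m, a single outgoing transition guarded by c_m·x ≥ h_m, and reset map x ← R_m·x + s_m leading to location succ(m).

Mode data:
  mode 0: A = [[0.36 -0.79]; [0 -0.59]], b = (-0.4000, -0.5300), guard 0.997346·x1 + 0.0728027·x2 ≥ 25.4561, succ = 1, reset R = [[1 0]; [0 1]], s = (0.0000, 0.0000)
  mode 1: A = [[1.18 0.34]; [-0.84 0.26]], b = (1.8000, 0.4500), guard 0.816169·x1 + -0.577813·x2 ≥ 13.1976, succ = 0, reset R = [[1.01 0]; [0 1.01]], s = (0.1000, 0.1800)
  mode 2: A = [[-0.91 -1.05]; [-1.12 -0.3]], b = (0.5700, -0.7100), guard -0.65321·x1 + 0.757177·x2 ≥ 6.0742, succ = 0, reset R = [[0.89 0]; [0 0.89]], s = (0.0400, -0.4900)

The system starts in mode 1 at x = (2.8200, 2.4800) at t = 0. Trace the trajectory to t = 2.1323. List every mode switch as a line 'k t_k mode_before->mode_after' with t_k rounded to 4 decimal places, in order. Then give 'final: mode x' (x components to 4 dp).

1 1.0300 1->0
final: 0 23.1515 -2.0836

Mode 1: guard c·x = 13.1976 hit at Δt = 1.0300 (t = 1.0300), x⁻ = (13.8222, -3.3165) → reset → x⁺ = (14.0605, -3.1697), jump to mode 0
Mode 0: flow for 1.1023 to horizon, guard not reached → x = (23.1515, -2.0836)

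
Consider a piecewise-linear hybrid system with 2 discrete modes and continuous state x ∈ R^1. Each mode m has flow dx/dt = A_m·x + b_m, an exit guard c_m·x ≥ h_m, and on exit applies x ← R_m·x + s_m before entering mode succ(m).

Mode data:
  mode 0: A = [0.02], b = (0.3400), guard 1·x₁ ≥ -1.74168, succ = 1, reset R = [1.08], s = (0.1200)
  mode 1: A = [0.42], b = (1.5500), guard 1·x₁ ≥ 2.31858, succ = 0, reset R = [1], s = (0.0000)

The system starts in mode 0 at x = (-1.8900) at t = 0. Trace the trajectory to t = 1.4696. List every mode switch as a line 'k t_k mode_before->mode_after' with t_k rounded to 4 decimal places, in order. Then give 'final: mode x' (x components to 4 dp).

Mode 0: guard c·x = -1.7417 hit at Δt = 0.4884 (t = 0.4884), x⁻ = (-1.7417) → reset → x⁺ = (-1.7610), jump to mode 1
Mode 1: flow for 0.9812 to horizon, guard not reached → x = (-0.7770)

1 0.4884 0->1
final: 1 -0.7770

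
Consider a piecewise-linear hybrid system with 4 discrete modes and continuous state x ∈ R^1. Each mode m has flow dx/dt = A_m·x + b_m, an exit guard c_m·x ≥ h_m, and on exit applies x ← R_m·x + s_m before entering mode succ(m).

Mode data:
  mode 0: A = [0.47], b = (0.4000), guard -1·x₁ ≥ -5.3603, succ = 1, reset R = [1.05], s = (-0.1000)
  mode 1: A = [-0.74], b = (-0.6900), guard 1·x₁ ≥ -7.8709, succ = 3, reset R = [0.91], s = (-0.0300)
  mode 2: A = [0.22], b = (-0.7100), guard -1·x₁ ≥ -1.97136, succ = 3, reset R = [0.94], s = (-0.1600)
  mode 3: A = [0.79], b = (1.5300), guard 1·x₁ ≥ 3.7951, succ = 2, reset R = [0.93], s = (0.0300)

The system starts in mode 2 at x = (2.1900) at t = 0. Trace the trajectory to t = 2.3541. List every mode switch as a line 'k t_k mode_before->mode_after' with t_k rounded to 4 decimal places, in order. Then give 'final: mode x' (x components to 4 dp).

1 0.8694 2->3
2 1.4477 3->2
final: 2 3.6327

Mode 2: guard c·x = -1.9714 hit at Δt = 0.8694 (t = 0.8694), x⁻ = (1.9714) → reset → x⁺ = (1.6931), jump to mode 3
Mode 3: guard c·x = 3.7951 hit at Δt = 0.5783 (t = 1.4477), x⁻ = (3.7951) → reset → x⁺ = (3.5594), jump to mode 2
Mode 2: flow for 0.9064 to horizon, guard not reached → x = (3.6327)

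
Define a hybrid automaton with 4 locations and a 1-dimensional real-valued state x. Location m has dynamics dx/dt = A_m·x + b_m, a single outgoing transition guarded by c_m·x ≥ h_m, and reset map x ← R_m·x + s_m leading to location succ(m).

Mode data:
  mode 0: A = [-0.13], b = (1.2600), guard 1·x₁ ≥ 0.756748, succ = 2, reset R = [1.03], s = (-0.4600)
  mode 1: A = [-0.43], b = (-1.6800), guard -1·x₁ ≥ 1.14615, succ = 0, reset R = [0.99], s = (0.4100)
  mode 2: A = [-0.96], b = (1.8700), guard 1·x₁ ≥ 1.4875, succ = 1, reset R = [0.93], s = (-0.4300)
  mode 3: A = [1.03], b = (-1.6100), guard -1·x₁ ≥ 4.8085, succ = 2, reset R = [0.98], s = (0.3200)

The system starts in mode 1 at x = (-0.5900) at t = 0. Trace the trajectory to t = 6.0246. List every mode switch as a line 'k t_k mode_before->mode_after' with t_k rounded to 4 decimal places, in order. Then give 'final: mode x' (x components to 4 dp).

Mode 1: guard c·x = 1.1462 hit at Δt = 0.4268 (t = 0.4268), x⁻ = (-1.1461) → reset → x⁺ = (-0.7247), jump to mode 0
Mode 0: guard c·x = 0.7567 hit at Δt = 1.1800 (t = 1.6068), x⁻ = (0.7567) → reset → x⁺ = (0.3195), jump to mode 2
Mode 2: guard c·x = 1.4875 hit at Δt = 1.3159 (t = 2.9227), x⁻ = (1.4875) → reset → x⁺ = (0.9534), jump to mode 1
Mode 1: guard c·x = 1.1462 hit at Δt = 1.3153 (t = 4.2380), x⁻ = (-1.1461) → reset → x⁺ = (-0.7247), jump to mode 0
Mode 0: guard c·x = 0.7567 hit at Δt = 1.1800 (t = 5.4180), x⁻ = (0.7567) → reset → x⁺ = (0.3195), jump to mode 2
Mode 2: flow for 0.6066 to horizon, guard not reached → x = (1.0383)

1 0.4268 1->0
2 1.6068 0->2
3 2.9227 2->1
4 4.2380 1->0
5 5.4180 0->2
final: 2 1.0383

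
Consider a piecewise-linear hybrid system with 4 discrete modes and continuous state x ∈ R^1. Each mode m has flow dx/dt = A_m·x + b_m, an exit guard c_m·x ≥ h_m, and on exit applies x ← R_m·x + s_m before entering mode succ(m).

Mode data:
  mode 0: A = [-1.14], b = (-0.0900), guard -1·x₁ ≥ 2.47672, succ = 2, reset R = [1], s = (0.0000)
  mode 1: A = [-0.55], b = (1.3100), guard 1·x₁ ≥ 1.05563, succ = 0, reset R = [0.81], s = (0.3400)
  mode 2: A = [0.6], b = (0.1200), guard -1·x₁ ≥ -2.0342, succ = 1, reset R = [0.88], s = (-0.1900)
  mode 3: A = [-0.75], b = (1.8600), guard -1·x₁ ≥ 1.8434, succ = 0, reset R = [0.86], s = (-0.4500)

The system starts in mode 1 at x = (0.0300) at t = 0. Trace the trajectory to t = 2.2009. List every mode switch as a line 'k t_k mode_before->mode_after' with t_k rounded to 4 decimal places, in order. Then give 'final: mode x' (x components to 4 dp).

Mode 1: guard c·x = 1.0556 hit at Δt = 1.0416 (t = 1.0416), x⁻ = (1.0556) → reset → x⁺ = (1.1951), jump to mode 0
Mode 0: flow for 1.1593 to horizon, guard not reached → x = (0.2608)

1 1.0416 1->0
final: 0 0.2608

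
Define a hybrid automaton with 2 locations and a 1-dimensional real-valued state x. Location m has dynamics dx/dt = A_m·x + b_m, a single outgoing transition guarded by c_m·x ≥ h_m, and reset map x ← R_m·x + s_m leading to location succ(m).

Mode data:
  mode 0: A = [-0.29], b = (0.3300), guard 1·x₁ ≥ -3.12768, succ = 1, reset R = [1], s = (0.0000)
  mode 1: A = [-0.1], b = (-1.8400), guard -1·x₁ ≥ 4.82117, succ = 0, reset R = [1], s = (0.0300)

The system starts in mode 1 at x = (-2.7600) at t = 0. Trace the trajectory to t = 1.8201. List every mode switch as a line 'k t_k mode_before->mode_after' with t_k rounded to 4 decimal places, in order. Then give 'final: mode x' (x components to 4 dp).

1 1.4132 1->0
final: 0 -4.1312

Mode 1: guard c·x = 4.8212 hit at Δt = 1.4132 (t = 1.4132), x⁻ = (-4.8212) → reset → x⁺ = (-4.7912), jump to mode 0
Mode 0: flow for 0.4069 to horizon, guard not reached → x = (-4.1312)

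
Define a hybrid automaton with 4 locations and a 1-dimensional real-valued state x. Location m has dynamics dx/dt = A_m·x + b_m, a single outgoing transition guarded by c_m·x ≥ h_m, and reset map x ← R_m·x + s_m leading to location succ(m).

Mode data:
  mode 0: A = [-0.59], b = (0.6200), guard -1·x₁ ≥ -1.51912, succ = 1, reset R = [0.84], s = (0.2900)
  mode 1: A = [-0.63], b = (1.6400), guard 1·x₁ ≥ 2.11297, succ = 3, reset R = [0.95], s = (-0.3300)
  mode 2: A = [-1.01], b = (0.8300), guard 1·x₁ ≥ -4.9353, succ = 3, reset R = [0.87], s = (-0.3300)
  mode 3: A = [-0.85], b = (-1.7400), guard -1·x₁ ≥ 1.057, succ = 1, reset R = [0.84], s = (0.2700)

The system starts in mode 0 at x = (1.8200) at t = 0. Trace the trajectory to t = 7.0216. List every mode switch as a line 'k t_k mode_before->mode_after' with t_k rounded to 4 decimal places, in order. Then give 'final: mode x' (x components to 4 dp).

Mode 0: guard c·x = -1.5191 hit at Δt = 0.8411 (t = 0.8411), x⁻ = (1.5191) → reset → x⁺ = (1.5661), jump to mode 1
Mode 1: guard c·x = 2.1130 hit at Δt = 1.1895 (t = 2.0306), x⁻ = (2.1130) → reset → x⁺ = (1.6773), jump to mode 3
Mode 3: guard c·x = 1.0570 hit at Δt = 1.5587 (t = 3.5893), x⁻ = (-1.0570) → reset → x⁺ = (-0.6179), jump to mode 1
Mode 1: guard c·x = 2.1130 hit at Δt = 2.9883 (t = 6.5776), x⁻ = (2.1130) → reset → x⁺ = (1.6773), jump to mode 3
Mode 3: flow for 0.4440 to horizon, guard not reached → x = (0.5065)

1 0.8411 0->1
2 2.0306 1->3
3 3.5893 3->1
4 6.5776 1->3
final: 3 0.5065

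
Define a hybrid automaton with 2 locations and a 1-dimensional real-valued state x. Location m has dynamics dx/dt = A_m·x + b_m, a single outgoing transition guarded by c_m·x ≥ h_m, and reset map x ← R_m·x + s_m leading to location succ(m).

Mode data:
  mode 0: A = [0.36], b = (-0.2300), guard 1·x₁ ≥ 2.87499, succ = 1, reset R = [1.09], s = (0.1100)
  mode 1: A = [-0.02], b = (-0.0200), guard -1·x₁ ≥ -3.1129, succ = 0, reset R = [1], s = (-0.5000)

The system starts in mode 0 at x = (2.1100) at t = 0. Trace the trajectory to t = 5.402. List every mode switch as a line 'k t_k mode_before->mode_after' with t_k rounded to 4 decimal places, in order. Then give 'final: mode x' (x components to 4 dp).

Mode 0: guard c·x = 2.8750 hit at Δt = 1.1631 (t = 1.1631), x⁻ = (2.8750) → reset → x⁺ = (3.2437), jump to mode 1
Mode 1: guard c·x = -3.1129 hit at Δt = 1.5658 (t = 2.7289), x⁻ = (3.1129) → reset → x⁺ = (2.6129), jump to mode 0
Mode 0: guard c·x = 2.8750 hit at Δt = 0.3463 (t = 3.0752), x⁻ = (2.8750) → reset → x⁺ = (3.2437), jump to mode 1
Mode 1: guard c·x = -3.1129 hit at Δt = 1.5658 (t = 4.6410), x⁻ = (3.1129) → reset → x⁺ = (2.6129), jump to mode 0
Mode 0: guard c·x = 2.8750 hit at Δt = 0.3463 (t = 4.9873), x⁻ = (2.8750) → reset → x⁺ = (3.2437), jump to mode 1
Mode 1: flow for 0.4147 to horizon, guard not reached → x = (3.2087)

1 1.1631 0->1
2 2.7289 1->0
3 3.0752 0->1
4 4.6410 1->0
5 4.9873 0->1
final: 1 3.2087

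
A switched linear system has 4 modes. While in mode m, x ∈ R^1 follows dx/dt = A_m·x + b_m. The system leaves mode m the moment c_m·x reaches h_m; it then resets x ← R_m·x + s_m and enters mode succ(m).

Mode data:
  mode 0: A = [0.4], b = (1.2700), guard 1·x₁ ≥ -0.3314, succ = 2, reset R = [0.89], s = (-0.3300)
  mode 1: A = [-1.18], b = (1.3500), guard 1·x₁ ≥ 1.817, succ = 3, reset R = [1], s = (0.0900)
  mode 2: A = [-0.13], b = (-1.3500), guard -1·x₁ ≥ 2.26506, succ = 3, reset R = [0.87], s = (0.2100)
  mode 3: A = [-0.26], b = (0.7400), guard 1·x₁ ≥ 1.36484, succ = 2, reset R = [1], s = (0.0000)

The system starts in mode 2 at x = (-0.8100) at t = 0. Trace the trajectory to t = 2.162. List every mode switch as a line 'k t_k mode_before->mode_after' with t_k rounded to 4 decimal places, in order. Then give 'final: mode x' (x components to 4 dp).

1 1.2680 2->3
final: 3 -0.8051

Mode 2: guard c·x = 2.2651 hit at Δt = 1.2680 (t = 1.2680), x⁻ = (-2.2651) → reset → x⁺ = (-1.7606), jump to mode 3
Mode 3: flow for 0.8940 to horizon, guard not reached → x = (-0.8051)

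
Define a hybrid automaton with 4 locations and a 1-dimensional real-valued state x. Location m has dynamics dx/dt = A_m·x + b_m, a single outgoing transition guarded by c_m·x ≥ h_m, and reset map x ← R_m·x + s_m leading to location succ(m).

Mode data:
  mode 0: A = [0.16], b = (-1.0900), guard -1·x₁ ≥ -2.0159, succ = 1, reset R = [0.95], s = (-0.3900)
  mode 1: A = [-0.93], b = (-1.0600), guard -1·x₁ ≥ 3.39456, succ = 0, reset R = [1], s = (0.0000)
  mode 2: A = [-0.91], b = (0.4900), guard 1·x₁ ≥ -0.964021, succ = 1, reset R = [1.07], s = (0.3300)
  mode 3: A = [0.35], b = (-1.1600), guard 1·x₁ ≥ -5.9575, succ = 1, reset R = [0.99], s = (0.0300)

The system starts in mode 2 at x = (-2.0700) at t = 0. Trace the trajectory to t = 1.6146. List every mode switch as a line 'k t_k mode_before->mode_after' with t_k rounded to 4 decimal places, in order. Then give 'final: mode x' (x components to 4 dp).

Mode 2: guard c·x = -0.9640 hit at Δt = 0.6062 (t = 0.6062), x⁻ = (-0.9640) → reset → x⁺ = (-0.7015), jump to mode 1
Mode 1: flow for 1.0084 to horizon, guard not reached → x = (-0.9682)

1 0.6062 2->1
final: 1 -0.9682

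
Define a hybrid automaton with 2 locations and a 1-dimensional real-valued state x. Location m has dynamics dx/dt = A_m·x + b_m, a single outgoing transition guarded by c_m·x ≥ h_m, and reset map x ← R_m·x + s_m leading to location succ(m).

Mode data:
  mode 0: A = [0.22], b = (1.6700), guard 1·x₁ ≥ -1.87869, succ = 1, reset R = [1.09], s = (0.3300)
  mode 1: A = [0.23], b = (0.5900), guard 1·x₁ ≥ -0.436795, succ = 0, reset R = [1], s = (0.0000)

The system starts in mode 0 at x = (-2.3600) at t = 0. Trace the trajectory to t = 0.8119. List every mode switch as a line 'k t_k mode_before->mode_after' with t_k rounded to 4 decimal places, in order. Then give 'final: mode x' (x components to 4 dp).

1 0.4001 0->1
final: 1 -1.6336

Mode 0: guard c·x = -1.8787 hit at Δt = 0.4001 (t = 0.4001), x⁻ = (-1.8787) → reset → x⁺ = (-1.7178), jump to mode 1
Mode 1: flow for 0.4118 to horizon, guard not reached → x = (-1.6336)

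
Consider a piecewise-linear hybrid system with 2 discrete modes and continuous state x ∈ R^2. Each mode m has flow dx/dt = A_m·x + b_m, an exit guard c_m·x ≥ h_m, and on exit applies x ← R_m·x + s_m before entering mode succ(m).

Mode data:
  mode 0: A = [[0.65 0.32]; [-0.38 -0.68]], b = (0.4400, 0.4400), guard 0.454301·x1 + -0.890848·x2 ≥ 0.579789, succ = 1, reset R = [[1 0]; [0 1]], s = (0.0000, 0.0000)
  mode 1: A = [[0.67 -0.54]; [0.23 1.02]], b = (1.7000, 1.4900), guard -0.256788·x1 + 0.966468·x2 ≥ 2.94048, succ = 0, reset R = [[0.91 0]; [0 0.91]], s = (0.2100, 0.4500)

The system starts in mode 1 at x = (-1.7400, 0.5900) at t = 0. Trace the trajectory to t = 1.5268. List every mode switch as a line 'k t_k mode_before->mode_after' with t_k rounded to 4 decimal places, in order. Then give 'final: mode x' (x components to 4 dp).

Mode 1: guard c·x = 2.9405 hit at Δt = 0.7599 (t = 0.7599), x⁻ = (-1.9366, 2.5279) → reset → x⁺ = (-1.5523, 2.7504), jump to mode 0
Mode 0: flow for 0.7669 to horizon, guard not reached → x = (-1.3260, 2.2200)

1 0.7599 1->0
final: 0 -1.3260 2.2200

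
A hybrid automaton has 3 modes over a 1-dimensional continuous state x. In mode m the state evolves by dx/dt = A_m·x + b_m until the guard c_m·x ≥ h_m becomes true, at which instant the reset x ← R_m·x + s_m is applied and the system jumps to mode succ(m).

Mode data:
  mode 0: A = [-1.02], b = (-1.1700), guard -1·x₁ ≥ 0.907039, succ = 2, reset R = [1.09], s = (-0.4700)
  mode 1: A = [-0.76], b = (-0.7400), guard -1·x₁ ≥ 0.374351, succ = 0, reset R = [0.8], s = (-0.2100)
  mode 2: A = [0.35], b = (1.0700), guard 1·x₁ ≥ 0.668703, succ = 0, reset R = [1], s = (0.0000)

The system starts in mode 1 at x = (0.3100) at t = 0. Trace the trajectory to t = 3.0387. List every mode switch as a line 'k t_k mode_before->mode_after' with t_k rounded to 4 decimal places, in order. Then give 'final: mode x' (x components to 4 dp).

Mode 1: guard c·x = 0.3744 hit at Δt = 1.0022 (t = 1.0022), x⁻ = (-0.3744) → reset → x⁺ = (-0.5095), jump to mode 0
Mode 0: guard c·x = 0.9070 hit at Δt = 0.9578 (t = 1.9600), x⁻ = (-0.9070) → reset → x⁺ = (-1.4587), jump to mode 2
Mode 2: flow for 1.0787 to horizon, guard not reached → x = (-0.7255)

1 1.0022 1->0
2 1.9600 0->2
final: 2 -0.7255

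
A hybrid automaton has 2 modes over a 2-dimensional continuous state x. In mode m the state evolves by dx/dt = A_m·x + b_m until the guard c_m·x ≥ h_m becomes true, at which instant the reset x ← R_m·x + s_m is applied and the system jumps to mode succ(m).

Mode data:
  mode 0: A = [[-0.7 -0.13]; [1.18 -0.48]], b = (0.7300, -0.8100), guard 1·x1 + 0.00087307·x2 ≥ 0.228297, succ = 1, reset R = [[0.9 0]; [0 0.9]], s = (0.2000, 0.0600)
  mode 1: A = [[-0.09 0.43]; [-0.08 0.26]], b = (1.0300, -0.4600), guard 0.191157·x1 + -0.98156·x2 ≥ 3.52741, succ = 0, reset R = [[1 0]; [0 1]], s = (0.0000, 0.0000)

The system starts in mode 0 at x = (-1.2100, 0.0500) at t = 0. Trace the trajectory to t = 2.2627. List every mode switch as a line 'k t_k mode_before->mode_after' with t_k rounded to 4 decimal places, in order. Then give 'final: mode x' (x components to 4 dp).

1 1.2971 0->1
final: 1 0.7865 -1.7838

Mode 0: guard c·x = 0.2283 hit at Δt = 1.2971 (t = 1.2971), x⁻ = (0.2293, -1.1252) → reset → x⁺ = (0.4064, -0.9526), jump to mode 1
Mode 1: flow for 0.9656 to horizon, guard not reached → x = (0.7865, -1.7838)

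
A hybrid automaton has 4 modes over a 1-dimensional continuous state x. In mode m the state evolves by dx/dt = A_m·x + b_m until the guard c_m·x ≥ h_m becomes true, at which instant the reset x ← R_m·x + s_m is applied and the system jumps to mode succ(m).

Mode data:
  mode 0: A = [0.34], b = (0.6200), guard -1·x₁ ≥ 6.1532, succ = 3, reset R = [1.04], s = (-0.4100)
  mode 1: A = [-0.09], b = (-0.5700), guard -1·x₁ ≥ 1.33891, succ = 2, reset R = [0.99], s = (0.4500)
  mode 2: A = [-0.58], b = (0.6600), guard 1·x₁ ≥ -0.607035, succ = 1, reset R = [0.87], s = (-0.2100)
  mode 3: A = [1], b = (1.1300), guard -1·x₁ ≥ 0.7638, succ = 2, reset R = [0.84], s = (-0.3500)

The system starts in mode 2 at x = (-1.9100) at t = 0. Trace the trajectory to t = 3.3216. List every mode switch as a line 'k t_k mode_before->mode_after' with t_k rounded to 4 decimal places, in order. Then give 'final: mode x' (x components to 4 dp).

Mode 2: guard c·x = -0.6070 hit at Δt = 0.9616 (t = 0.9616), x⁻ = (-0.6070) → reset → x⁺ = (-0.7381), jump to mode 1
Mode 1: guard c·x = 1.3389 hit at Δt = 1.2621 (t = 2.2237), x⁻ = (-1.3389) → reset → x⁺ = (-0.8755), jump to mode 2
Mode 2: guard c·x = -0.6070 hit at Δt = 0.2468 (t = 2.4705), x⁻ = (-0.6070) → reset → x⁺ = (-0.7381), jump to mode 1
Mode 1: flow for 0.8511 to horizon, guard not reached → x = (-1.1507)

1 0.9616 2->1
2 2.2237 1->2
3 2.4705 2->1
final: 1 -1.1507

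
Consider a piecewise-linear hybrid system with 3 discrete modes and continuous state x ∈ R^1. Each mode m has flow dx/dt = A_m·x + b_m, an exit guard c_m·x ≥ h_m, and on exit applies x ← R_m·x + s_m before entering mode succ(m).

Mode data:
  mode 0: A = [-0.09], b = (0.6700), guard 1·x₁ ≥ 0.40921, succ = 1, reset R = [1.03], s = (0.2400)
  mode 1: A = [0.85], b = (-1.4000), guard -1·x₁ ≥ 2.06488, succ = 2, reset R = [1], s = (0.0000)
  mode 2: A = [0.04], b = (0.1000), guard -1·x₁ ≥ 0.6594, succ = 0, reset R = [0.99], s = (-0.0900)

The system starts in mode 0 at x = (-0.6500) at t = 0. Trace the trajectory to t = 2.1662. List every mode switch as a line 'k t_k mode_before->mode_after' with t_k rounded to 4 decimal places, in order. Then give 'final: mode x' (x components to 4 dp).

Mode 0: guard c·x = 0.4092 hit at Δt = 1.5583 (t = 1.5583), x⁻ = (0.4092) → reset → x⁺ = (0.6615), jump to mode 1
Mode 1: flow for 0.6079 to horizon, guard not reached → x = (-0.0053)

1 1.5583 0->1
final: 1 -0.0053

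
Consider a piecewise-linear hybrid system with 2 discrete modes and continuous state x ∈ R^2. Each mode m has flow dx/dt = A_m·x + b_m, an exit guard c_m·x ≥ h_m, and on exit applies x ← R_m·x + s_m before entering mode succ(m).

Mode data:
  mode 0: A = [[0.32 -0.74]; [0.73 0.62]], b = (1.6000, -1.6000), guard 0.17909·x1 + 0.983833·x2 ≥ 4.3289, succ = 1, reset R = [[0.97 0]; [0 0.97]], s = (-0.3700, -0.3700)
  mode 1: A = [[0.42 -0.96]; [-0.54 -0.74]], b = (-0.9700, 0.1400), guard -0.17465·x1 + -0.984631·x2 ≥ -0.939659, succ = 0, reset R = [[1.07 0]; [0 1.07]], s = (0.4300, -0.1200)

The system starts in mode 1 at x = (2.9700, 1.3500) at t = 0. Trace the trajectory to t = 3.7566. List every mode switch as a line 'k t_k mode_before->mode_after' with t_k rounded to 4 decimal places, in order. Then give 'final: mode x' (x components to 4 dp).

Mode 1: guard c·x = -0.9397 hit at Δt = 0.4303 (t = 0.4303), x⁻ = (2.6943, 0.4764) → reset → x⁺ = (3.3129, 0.3898), jump to mode 0
Mode 0: guard c·x = 4.3289 hit at Δt = 1.1295 (t = 1.5598), x⁻ = (5.4368, 3.4104) → reset → x⁺ = (4.9037, 2.9381), jump to mode 1
Mode 1: guard c·x = -0.9397 hit at Δt = 0.8342 (t = 2.3940), x⁻ = (4.5855, 0.1410) → reset → x⁺ = (5.3365, 0.0308), jump to mode 0
Mode 0: guard c·x = 4.3289 hit at Δt = 0.7667 (t = 3.1607), x⁻ = (7.3978, 3.0534) → reset → x⁺ = (6.8059, 2.5918), jump to mode 1
Mode 1: flow for 0.5959 to horizon, guard not reached → x = (7.2830, -0.0673)

1 0.4303 1->0
2 1.5598 0->1
3 2.3940 1->0
4 3.1607 0->1
final: 1 7.2830 -0.0673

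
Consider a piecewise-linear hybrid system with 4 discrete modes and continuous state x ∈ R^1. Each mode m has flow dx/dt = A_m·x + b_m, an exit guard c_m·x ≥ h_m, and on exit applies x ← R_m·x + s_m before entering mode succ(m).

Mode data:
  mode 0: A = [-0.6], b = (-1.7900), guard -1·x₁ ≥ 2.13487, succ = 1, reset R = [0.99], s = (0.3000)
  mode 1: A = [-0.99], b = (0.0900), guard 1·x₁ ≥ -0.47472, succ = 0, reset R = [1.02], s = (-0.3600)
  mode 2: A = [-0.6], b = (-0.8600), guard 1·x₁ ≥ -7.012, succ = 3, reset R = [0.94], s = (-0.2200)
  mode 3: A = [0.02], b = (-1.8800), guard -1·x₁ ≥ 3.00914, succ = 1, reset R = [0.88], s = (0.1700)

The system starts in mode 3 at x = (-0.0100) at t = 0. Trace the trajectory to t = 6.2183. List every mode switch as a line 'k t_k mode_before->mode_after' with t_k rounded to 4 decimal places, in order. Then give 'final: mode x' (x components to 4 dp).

Mode 3: guard c·x = 3.0091 hit at Δt = 1.5702 (t = 1.5702), x⁻ = (-3.0091) → reset → x⁺ = (-2.4780), jump to mode 1
Mode 1: guard c·x = -0.4747 hit at Δt = 1.5286 (t = 3.0988), x⁻ = (-0.4747) → reset → x⁺ = (-0.8442), jump to mode 0
Mode 0: guard c·x = 2.1349 hit at Δt = 1.5412 (t = 4.6400), x⁻ = (-2.1349) → reset → x⁺ = (-1.8135), jump to mode 1
Mode 1: guard c·x = -0.4747 hit at Δt = 1.2263 (t = 5.8663), x⁻ = (-0.4747) → reset → x⁺ = (-0.8442), jump to mode 0
Mode 0: flow for 0.3520 to horizon, guard not reached → x = (-1.2515)

1 1.5702 3->1
2 3.0988 1->0
3 4.6400 0->1
4 5.8663 1->0
final: 0 -1.2515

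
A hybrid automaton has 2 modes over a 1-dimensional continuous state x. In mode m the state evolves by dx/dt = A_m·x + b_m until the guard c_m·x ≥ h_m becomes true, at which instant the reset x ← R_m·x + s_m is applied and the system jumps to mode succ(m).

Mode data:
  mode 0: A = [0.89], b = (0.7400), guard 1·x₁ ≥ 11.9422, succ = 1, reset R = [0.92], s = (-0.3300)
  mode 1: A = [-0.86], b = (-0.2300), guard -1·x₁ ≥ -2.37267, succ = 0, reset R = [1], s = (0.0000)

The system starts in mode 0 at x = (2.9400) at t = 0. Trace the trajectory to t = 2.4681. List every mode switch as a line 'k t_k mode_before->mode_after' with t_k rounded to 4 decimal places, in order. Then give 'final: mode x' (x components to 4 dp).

Mode 0: guard c·x = 11.9422 hit at Δt = 1.3707 (t = 1.3707), x⁻ = (11.9422) → reset → x⁺ = (10.6568), jump to mode 1
Mode 1: flow for 1.0974 to horizon, guard not reached → x = (3.9838)

1 1.3707 0->1
final: 1 3.9838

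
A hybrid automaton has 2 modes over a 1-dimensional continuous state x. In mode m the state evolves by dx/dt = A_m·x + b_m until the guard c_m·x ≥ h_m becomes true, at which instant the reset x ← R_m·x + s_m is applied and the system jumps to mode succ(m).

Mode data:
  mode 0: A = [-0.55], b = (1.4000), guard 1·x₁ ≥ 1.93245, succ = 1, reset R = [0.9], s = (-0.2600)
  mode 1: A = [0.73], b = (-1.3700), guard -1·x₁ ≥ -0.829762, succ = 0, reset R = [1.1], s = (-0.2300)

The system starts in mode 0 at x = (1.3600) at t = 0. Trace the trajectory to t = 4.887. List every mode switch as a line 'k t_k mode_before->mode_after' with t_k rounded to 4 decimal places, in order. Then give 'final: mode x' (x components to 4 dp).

1 1.1991 0->1
2 2.5257 1->0
3 4.5465 0->1
final: 1 1.3670

Mode 0: guard c·x = 1.9325 hit at Δt = 1.1991 (t = 1.1991), x⁻ = (1.9324) → reset → x⁺ = (1.4792), jump to mode 1
Mode 1: guard c·x = -0.8298 hit at Δt = 1.3266 (t = 2.5257), x⁻ = (0.8298) → reset → x⁺ = (0.6827), jump to mode 0
Mode 0: guard c·x = 1.9325 hit at Δt = 2.0208 (t = 4.5465), x⁻ = (1.9325) → reset → x⁺ = (1.4792), jump to mode 1
Mode 1: flow for 0.3405 to horizon, guard not reached → x = (1.3670)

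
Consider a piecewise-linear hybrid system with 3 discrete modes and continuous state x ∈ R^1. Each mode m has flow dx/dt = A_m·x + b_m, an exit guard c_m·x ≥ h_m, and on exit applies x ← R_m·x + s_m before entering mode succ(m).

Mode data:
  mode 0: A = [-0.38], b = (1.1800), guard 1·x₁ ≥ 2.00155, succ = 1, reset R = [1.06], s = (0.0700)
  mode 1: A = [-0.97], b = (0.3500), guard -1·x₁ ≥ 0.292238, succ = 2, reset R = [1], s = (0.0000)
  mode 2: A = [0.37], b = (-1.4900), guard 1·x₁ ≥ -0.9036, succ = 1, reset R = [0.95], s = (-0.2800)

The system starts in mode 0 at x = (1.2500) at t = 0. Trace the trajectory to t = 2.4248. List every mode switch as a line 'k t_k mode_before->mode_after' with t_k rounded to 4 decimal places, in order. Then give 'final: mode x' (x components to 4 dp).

1 1.3667 0->1
final: 1 1.0168

Mode 0: guard c·x = 2.0015 hit at Δt = 1.3667 (t = 1.3667), x⁻ = (2.0015) → reset → x⁺ = (2.1916), jump to mode 1
Mode 1: flow for 1.0581 to horizon, guard not reached → x = (1.0168)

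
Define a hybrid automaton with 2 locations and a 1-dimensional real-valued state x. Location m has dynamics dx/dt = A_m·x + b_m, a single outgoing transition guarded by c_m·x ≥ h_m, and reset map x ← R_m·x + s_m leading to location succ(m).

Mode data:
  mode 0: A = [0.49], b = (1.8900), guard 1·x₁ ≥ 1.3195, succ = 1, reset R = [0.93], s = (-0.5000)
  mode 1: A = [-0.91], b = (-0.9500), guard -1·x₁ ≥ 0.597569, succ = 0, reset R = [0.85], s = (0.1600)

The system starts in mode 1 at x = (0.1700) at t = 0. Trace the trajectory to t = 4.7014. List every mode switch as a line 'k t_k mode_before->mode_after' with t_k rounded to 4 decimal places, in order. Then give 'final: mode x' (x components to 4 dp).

1 1.0994 1->0
2 1.8928 0->1
3 3.4073 1->0
4 4.2007 0->1
final: 1 0.0790

Mode 1: guard c·x = 0.5976 hit at Δt = 1.0994 (t = 1.0994), x⁻ = (-0.5976) → reset → x⁺ = (-0.3479), jump to mode 0
Mode 0: guard c·x = 1.3195 hit at Δt = 0.7934 (t = 1.8928), x⁻ = (1.3195) → reset → x⁺ = (0.7271), jump to mode 1
Mode 1: guard c·x = 0.5976 hit at Δt = 1.5145 (t = 3.4073), x⁻ = (-0.5976) → reset → x⁺ = (-0.3479), jump to mode 0
Mode 0: guard c·x = 1.3195 hit at Δt = 0.7934 (t = 4.2007), x⁻ = (1.3195) → reset → x⁺ = (0.7271), jump to mode 1
Mode 1: flow for 0.5007 to horizon, guard not reached → x = (0.0790)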